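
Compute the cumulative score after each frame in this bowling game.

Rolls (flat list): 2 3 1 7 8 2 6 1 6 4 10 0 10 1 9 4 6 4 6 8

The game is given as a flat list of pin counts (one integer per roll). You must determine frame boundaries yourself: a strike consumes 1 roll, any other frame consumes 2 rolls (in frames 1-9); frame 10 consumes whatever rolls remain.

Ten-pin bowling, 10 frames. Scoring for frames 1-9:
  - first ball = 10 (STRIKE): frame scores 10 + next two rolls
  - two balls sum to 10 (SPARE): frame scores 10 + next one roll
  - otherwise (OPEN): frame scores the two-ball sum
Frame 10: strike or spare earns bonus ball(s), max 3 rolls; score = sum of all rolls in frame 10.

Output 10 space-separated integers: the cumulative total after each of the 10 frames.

Frame 1: OPEN (2+3=5). Cumulative: 5
Frame 2: OPEN (1+7=8). Cumulative: 13
Frame 3: SPARE (8+2=10). 10 + next roll (6) = 16. Cumulative: 29
Frame 4: OPEN (6+1=7). Cumulative: 36
Frame 5: SPARE (6+4=10). 10 + next roll (10) = 20. Cumulative: 56
Frame 6: STRIKE. 10 + next two rolls (0+10) = 20. Cumulative: 76
Frame 7: SPARE (0+10=10). 10 + next roll (1) = 11. Cumulative: 87
Frame 8: SPARE (1+9=10). 10 + next roll (4) = 14. Cumulative: 101
Frame 9: SPARE (4+6=10). 10 + next roll (4) = 14. Cumulative: 115
Frame 10: SPARE. Sum of all frame-10 rolls (4+6+8) = 18. Cumulative: 133

Answer: 5 13 29 36 56 76 87 101 115 133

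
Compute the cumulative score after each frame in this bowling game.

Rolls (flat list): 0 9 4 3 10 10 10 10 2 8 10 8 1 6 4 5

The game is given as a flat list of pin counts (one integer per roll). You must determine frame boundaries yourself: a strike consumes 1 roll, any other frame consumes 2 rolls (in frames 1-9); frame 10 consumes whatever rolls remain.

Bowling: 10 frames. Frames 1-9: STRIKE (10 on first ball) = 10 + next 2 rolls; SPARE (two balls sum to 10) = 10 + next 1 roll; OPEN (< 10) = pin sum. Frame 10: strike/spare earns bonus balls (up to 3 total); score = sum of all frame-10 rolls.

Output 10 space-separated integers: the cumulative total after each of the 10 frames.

Answer: 9 16 46 76 98 118 138 157 166 181

Derivation:
Frame 1: OPEN (0+9=9). Cumulative: 9
Frame 2: OPEN (4+3=7). Cumulative: 16
Frame 3: STRIKE. 10 + next two rolls (10+10) = 30. Cumulative: 46
Frame 4: STRIKE. 10 + next two rolls (10+10) = 30. Cumulative: 76
Frame 5: STRIKE. 10 + next two rolls (10+2) = 22. Cumulative: 98
Frame 6: STRIKE. 10 + next two rolls (2+8) = 20. Cumulative: 118
Frame 7: SPARE (2+8=10). 10 + next roll (10) = 20. Cumulative: 138
Frame 8: STRIKE. 10 + next two rolls (8+1) = 19. Cumulative: 157
Frame 9: OPEN (8+1=9). Cumulative: 166
Frame 10: SPARE. Sum of all frame-10 rolls (6+4+5) = 15. Cumulative: 181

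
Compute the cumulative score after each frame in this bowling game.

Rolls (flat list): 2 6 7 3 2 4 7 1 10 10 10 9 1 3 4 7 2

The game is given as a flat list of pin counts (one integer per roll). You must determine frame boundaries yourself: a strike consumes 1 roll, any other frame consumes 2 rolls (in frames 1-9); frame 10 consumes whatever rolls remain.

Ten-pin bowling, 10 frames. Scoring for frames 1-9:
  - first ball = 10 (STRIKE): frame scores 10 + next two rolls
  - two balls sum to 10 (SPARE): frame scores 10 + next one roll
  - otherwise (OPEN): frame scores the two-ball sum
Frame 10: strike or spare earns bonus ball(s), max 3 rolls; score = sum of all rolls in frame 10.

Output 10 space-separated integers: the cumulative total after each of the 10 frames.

Answer: 8 20 26 34 64 93 113 126 133 142

Derivation:
Frame 1: OPEN (2+6=8). Cumulative: 8
Frame 2: SPARE (7+3=10). 10 + next roll (2) = 12. Cumulative: 20
Frame 3: OPEN (2+4=6). Cumulative: 26
Frame 4: OPEN (7+1=8). Cumulative: 34
Frame 5: STRIKE. 10 + next two rolls (10+10) = 30. Cumulative: 64
Frame 6: STRIKE. 10 + next two rolls (10+9) = 29. Cumulative: 93
Frame 7: STRIKE. 10 + next two rolls (9+1) = 20. Cumulative: 113
Frame 8: SPARE (9+1=10). 10 + next roll (3) = 13. Cumulative: 126
Frame 9: OPEN (3+4=7). Cumulative: 133
Frame 10: OPEN. Sum of all frame-10 rolls (7+2) = 9. Cumulative: 142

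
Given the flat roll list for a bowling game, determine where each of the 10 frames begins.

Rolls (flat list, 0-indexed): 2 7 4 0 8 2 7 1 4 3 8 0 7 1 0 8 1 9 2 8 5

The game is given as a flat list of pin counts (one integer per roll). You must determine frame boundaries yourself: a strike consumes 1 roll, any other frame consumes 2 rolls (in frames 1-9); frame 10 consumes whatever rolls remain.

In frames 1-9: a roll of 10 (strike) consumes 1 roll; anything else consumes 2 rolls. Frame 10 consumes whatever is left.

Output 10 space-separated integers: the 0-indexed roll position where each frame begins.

Frame 1 starts at roll index 0: rolls=2,7 (sum=9), consumes 2 rolls
Frame 2 starts at roll index 2: rolls=4,0 (sum=4), consumes 2 rolls
Frame 3 starts at roll index 4: rolls=8,2 (sum=10), consumes 2 rolls
Frame 4 starts at roll index 6: rolls=7,1 (sum=8), consumes 2 rolls
Frame 5 starts at roll index 8: rolls=4,3 (sum=7), consumes 2 rolls
Frame 6 starts at roll index 10: rolls=8,0 (sum=8), consumes 2 rolls
Frame 7 starts at roll index 12: rolls=7,1 (sum=8), consumes 2 rolls
Frame 8 starts at roll index 14: rolls=0,8 (sum=8), consumes 2 rolls
Frame 9 starts at roll index 16: rolls=1,9 (sum=10), consumes 2 rolls
Frame 10 starts at roll index 18: 3 remaining rolls

Answer: 0 2 4 6 8 10 12 14 16 18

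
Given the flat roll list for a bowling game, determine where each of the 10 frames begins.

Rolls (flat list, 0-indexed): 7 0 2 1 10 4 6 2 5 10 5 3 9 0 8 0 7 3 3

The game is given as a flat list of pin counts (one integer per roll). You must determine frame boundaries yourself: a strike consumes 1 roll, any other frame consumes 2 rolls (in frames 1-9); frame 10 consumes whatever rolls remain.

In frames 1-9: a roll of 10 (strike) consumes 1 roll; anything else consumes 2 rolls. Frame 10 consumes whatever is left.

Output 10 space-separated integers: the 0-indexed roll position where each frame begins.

Frame 1 starts at roll index 0: rolls=7,0 (sum=7), consumes 2 rolls
Frame 2 starts at roll index 2: rolls=2,1 (sum=3), consumes 2 rolls
Frame 3 starts at roll index 4: roll=10 (strike), consumes 1 roll
Frame 4 starts at roll index 5: rolls=4,6 (sum=10), consumes 2 rolls
Frame 5 starts at roll index 7: rolls=2,5 (sum=7), consumes 2 rolls
Frame 6 starts at roll index 9: roll=10 (strike), consumes 1 roll
Frame 7 starts at roll index 10: rolls=5,3 (sum=8), consumes 2 rolls
Frame 8 starts at roll index 12: rolls=9,0 (sum=9), consumes 2 rolls
Frame 9 starts at roll index 14: rolls=8,0 (sum=8), consumes 2 rolls
Frame 10 starts at roll index 16: 3 remaining rolls

Answer: 0 2 4 5 7 9 10 12 14 16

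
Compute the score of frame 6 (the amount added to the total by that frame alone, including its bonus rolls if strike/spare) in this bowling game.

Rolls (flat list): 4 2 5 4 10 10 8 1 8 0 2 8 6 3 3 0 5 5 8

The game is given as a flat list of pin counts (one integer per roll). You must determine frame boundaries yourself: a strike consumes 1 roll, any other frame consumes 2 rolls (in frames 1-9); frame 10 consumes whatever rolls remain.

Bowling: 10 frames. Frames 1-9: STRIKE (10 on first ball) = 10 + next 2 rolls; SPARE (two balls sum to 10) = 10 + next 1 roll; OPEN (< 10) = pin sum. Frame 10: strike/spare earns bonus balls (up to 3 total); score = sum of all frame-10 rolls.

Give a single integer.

Frame 1: OPEN (4+2=6). Cumulative: 6
Frame 2: OPEN (5+4=9). Cumulative: 15
Frame 3: STRIKE. 10 + next two rolls (10+8) = 28. Cumulative: 43
Frame 4: STRIKE. 10 + next two rolls (8+1) = 19. Cumulative: 62
Frame 5: OPEN (8+1=9). Cumulative: 71
Frame 6: OPEN (8+0=8). Cumulative: 79
Frame 7: SPARE (2+8=10). 10 + next roll (6) = 16. Cumulative: 95
Frame 8: OPEN (6+3=9). Cumulative: 104

Answer: 8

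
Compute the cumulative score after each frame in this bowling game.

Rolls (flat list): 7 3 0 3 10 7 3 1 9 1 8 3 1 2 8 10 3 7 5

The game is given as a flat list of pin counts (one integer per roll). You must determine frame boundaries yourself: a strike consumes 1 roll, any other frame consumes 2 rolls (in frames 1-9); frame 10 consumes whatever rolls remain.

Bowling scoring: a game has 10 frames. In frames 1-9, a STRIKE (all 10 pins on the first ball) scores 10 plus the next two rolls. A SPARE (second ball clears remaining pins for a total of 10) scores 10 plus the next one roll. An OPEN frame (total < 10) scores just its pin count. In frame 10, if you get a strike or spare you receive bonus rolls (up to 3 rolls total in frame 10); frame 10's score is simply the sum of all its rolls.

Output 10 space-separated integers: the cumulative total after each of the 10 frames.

Answer: 10 13 33 44 55 64 68 88 108 123

Derivation:
Frame 1: SPARE (7+3=10). 10 + next roll (0) = 10. Cumulative: 10
Frame 2: OPEN (0+3=3). Cumulative: 13
Frame 3: STRIKE. 10 + next two rolls (7+3) = 20. Cumulative: 33
Frame 4: SPARE (7+3=10). 10 + next roll (1) = 11. Cumulative: 44
Frame 5: SPARE (1+9=10). 10 + next roll (1) = 11. Cumulative: 55
Frame 6: OPEN (1+8=9). Cumulative: 64
Frame 7: OPEN (3+1=4). Cumulative: 68
Frame 8: SPARE (2+8=10). 10 + next roll (10) = 20. Cumulative: 88
Frame 9: STRIKE. 10 + next two rolls (3+7) = 20. Cumulative: 108
Frame 10: SPARE. Sum of all frame-10 rolls (3+7+5) = 15. Cumulative: 123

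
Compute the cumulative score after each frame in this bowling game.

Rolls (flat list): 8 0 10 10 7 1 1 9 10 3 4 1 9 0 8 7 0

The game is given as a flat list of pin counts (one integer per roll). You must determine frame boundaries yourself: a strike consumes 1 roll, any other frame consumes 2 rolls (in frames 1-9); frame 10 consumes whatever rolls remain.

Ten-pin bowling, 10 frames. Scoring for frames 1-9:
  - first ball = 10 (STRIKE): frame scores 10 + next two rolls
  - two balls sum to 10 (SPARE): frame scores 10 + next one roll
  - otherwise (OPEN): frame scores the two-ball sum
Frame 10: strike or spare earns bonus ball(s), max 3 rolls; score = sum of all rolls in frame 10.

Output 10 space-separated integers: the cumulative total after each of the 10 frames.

Answer: 8 35 53 61 81 98 105 115 123 130

Derivation:
Frame 1: OPEN (8+0=8). Cumulative: 8
Frame 2: STRIKE. 10 + next two rolls (10+7) = 27. Cumulative: 35
Frame 3: STRIKE. 10 + next two rolls (7+1) = 18. Cumulative: 53
Frame 4: OPEN (7+1=8). Cumulative: 61
Frame 5: SPARE (1+9=10). 10 + next roll (10) = 20. Cumulative: 81
Frame 6: STRIKE. 10 + next two rolls (3+4) = 17. Cumulative: 98
Frame 7: OPEN (3+4=7). Cumulative: 105
Frame 8: SPARE (1+9=10). 10 + next roll (0) = 10. Cumulative: 115
Frame 9: OPEN (0+8=8). Cumulative: 123
Frame 10: OPEN. Sum of all frame-10 rolls (7+0) = 7. Cumulative: 130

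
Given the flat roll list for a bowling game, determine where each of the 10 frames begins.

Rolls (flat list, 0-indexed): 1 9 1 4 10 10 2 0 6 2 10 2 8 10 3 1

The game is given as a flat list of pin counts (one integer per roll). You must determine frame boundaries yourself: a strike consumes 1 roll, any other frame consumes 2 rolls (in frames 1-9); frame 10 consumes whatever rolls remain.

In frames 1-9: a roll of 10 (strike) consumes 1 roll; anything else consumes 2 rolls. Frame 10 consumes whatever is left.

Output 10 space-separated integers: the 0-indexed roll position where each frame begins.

Answer: 0 2 4 5 6 8 10 11 13 14

Derivation:
Frame 1 starts at roll index 0: rolls=1,9 (sum=10), consumes 2 rolls
Frame 2 starts at roll index 2: rolls=1,4 (sum=5), consumes 2 rolls
Frame 3 starts at roll index 4: roll=10 (strike), consumes 1 roll
Frame 4 starts at roll index 5: roll=10 (strike), consumes 1 roll
Frame 5 starts at roll index 6: rolls=2,0 (sum=2), consumes 2 rolls
Frame 6 starts at roll index 8: rolls=6,2 (sum=8), consumes 2 rolls
Frame 7 starts at roll index 10: roll=10 (strike), consumes 1 roll
Frame 8 starts at roll index 11: rolls=2,8 (sum=10), consumes 2 rolls
Frame 9 starts at roll index 13: roll=10 (strike), consumes 1 roll
Frame 10 starts at roll index 14: 2 remaining rolls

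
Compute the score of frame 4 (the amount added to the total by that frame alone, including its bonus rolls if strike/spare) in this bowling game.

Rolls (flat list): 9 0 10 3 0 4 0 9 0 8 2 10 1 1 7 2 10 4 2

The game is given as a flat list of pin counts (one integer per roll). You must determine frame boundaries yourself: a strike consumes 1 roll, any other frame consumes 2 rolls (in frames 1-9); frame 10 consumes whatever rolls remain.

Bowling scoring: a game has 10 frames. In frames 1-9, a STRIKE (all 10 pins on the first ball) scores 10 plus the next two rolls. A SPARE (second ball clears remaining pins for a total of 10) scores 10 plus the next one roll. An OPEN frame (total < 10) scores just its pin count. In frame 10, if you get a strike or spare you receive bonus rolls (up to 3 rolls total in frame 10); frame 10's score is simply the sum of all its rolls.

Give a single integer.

Frame 1: OPEN (9+0=9). Cumulative: 9
Frame 2: STRIKE. 10 + next two rolls (3+0) = 13. Cumulative: 22
Frame 3: OPEN (3+0=3). Cumulative: 25
Frame 4: OPEN (4+0=4). Cumulative: 29
Frame 5: OPEN (9+0=9). Cumulative: 38
Frame 6: SPARE (8+2=10). 10 + next roll (10) = 20. Cumulative: 58

Answer: 4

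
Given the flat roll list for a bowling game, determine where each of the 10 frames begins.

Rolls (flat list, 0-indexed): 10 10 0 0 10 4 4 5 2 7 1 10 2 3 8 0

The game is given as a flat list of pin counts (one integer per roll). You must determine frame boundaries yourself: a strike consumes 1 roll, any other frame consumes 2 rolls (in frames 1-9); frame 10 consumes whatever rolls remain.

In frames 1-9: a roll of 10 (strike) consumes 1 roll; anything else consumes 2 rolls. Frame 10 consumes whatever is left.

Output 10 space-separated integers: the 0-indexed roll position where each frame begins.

Answer: 0 1 2 4 5 7 9 11 12 14

Derivation:
Frame 1 starts at roll index 0: roll=10 (strike), consumes 1 roll
Frame 2 starts at roll index 1: roll=10 (strike), consumes 1 roll
Frame 3 starts at roll index 2: rolls=0,0 (sum=0), consumes 2 rolls
Frame 4 starts at roll index 4: roll=10 (strike), consumes 1 roll
Frame 5 starts at roll index 5: rolls=4,4 (sum=8), consumes 2 rolls
Frame 6 starts at roll index 7: rolls=5,2 (sum=7), consumes 2 rolls
Frame 7 starts at roll index 9: rolls=7,1 (sum=8), consumes 2 rolls
Frame 8 starts at roll index 11: roll=10 (strike), consumes 1 roll
Frame 9 starts at roll index 12: rolls=2,3 (sum=5), consumes 2 rolls
Frame 10 starts at roll index 14: 2 remaining rolls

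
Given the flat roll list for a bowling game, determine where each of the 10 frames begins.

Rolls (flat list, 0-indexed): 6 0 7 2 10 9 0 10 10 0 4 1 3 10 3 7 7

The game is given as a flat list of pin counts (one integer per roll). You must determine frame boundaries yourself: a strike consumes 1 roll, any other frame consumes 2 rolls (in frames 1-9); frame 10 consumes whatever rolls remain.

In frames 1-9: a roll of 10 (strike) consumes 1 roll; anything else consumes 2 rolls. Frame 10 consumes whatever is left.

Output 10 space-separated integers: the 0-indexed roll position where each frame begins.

Answer: 0 2 4 5 7 8 9 11 13 14

Derivation:
Frame 1 starts at roll index 0: rolls=6,0 (sum=6), consumes 2 rolls
Frame 2 starts at roll index 2: rolls=7,2 (sum=9), consumes 2 rolls
Frame 3 starts at roll index 4: roll=10 (strike), consumes 1 roll
Frame 4 starts at roll index 5: rolls=9,0 (sum=9), consumes 2 rolls
Frame 5 starts at roll index 7: roll=10 (strike), consumes 1 roll
Frame 6 starts at roll index 8: roll=10 (strike), consumes 1 roll
Frame 7 starts at roll index 9: rolls=0,4 (sum=4), consumes 2 rolls
Frame 8 starts at roll index 11: rolls=1,3 (sum=4), consumes 2 rolls
Frame 9 starts at roll index 13: roll=10 (strike), consumes 1 roll
Frame 10 starts at roll index 14: 3 remaining rolls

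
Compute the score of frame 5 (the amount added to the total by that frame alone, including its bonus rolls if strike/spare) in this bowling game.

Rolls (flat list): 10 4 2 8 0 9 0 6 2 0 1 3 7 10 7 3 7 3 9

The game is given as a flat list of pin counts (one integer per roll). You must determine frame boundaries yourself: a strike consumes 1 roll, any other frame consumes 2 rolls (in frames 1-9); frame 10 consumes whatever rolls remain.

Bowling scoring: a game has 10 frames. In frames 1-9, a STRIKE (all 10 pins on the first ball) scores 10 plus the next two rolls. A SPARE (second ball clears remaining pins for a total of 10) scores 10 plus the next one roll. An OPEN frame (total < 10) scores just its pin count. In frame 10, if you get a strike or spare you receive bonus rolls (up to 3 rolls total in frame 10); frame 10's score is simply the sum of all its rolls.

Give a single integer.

Answer: 8

Derivation:
Frame 1: STRIKE. 10 + next two rolls (4+2) = 16. Cumulative: 16
Frame 2: OPEN (4+2=6). Cumulative: 22
Frame 3: OPEN (8+0=8). Cumulative: 30
Frame 4: OPEN (9+0=9). Cumulative: 39
Frame 5: OPEN (6+2=8). Cumulative: 47
Frame 6: OPEN (0+1=1). Cumulative: 48
Frame 7: SPARE (3+7=10). 10 + next roll (10) = 20. Cumulative: 68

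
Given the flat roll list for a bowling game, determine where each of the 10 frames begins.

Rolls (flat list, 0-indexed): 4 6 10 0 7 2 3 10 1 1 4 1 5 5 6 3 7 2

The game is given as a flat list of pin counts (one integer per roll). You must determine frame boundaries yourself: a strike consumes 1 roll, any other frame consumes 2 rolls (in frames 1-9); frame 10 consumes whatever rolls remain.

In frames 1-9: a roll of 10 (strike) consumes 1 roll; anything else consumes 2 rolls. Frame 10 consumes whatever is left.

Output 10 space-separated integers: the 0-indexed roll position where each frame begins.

Answer: 0 2 3 5 7 8 10 12 14 16

Derivation:
Frame 1 starts at roll index 0: rolls=4,6 (sum=10), consumes 2 rolls
Frame 2 starts at roll index 2: roll=10 (strike), consumes 1 roll
Frame 3 starts at roll index 3: rolls=0,7 (sum=7), consumes 2 rolls
Frame 4 starts at roll index 5: rolls=2,3 (sum=5), consumes 2 rolls
Frame 5 starts at roll index 7: roll=10 (strike), consumes 1 roll
Frame 6 starts at roll index 8: rolls=1,1 (sum=2), consumes 2 rolls
Frame 7 starts at roll index 10: rolls=4,1 (sum=5), consumes 2 rolls
Frame 8 starts at roll index 12: rolls=5,5 (sum=10), consumes 2 rolls
Frame 9 starts at roll index 14: rolls=6,3 (sum=9), consumes 2 rolls
Frame 10 starts at roll index 16: 2 remaining rolls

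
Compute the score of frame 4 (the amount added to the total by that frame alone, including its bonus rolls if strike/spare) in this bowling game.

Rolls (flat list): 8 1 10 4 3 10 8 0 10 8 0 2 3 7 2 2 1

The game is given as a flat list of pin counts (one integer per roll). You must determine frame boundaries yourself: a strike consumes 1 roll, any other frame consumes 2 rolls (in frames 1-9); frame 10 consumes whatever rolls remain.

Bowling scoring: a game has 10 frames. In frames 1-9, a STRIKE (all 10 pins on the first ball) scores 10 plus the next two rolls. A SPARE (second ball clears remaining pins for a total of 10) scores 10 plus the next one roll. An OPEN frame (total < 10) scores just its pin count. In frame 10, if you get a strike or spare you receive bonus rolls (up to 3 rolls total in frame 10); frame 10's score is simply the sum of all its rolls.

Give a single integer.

Answer: 18

Derivation:
Frame 1: OPEN (8+1=9). Cumulative: 9
Frame 2: STRIKE. 10 + next two rolls (4+3) = 17. Cumulative: 26
Frame 3: OPEN (4+3=7). Cumulative: 33
Frame 4: STRIKE. 10 + next two rolls (8+0) = 18. Cumulative: 51
Frame 5: OPEN (8+0=8). Cumulative: 59
Frame 6: STRIKE. 10 + next two rolls (8+0) = 18. Cumulative: 77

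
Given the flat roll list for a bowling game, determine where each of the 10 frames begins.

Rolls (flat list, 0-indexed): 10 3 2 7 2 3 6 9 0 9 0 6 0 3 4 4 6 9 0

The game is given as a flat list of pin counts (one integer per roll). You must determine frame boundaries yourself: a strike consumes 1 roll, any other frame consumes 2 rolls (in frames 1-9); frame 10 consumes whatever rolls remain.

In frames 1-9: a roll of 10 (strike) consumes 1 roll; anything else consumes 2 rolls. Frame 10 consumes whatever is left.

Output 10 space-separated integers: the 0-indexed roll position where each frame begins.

Frame 1 starts at roll index 0: roll=10 (strike), consumes 1 roll
Frame 2 starts at roll index 1: rolls=3,2 (sum=5), consumes 2 rolls
Frame 3 starts at roll index 3: rolls=7,2 (sum=9), consumes 2 rolls
Frame 4 starts at roll index 5: rolls=3,6 (sum=9), consumes 2 rolls
Frame 5 starts at roll index 7: rolls=9,0 (sum=9), consumes 2 rolls
Frame 6 starts at roll index 9: rolls=9,0 (sum=9), consumes 2 rolls
Frame 7 starts at roll index 11: rolls=6,0 (sum=6), consumes 2 rolls
Frame 8 starts at roll index 13: rolls=3,4 (sum=7), consumes 2 rolls
Frame 9 starts at roll index 15: rolls=4,6 (sum=10), consumes 2 rolls
Frame 10 starts at roll index 17: 2 remaining rolls

Answer: 0 1 3 5 7 9 11 13 15 17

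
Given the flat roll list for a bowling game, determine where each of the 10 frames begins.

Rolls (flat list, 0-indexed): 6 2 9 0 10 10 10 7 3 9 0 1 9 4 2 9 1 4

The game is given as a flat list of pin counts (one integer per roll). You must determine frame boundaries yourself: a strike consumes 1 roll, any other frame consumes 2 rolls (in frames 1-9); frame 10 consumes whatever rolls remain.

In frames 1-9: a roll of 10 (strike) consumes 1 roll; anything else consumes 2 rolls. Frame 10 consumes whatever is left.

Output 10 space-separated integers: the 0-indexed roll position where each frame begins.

Frame 1 starts at roll index 0: rolls=6,2 (sum=8), consumes 2 rolls
Frame 2 starts at roll index 2: rolls=9,0 (sum=9), consumes 2 rolls
Frame 3 starts at roll index 4: roll=10 (strike), consumes 1 roll
Frame 4 starts at roll index 5: roll=10 (strike), consumes 1 roll
Frame 5 starts at roll index 6: roll=10 (strike), consumes 1 roll
Frame 6 starts at roll index 7: rolls=7,3 (sum=10), consumes 2 rolls
Frame 7 starts at roll index 9: rolls=9,0 (sum=9), consumes 2 rolls
Frame 8 starts at roll index 11: rolls=1,9 (sum=10), consumes 2 rolls
Frame 9 starts at roll index 13: rolls=4,2 (sum=6), consumes 2 rolls
Frame 10 starts at roll index 15: 3 remaining rolls

Answer: 0 2 4 5 6 7 9 11 13 15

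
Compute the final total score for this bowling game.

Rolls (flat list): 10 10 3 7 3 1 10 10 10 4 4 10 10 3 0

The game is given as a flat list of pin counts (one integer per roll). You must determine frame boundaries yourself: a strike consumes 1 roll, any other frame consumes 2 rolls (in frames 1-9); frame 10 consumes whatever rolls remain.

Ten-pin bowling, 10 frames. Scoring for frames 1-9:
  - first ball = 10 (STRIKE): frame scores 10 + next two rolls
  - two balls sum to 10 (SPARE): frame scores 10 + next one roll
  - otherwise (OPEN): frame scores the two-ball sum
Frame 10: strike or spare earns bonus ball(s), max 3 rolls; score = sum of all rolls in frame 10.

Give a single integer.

Answer: 176

Derivation:
Frame 1: STRIKE. 10 + next two rolls (10+3) = 23. Cumulative: 23
Frame 2: STRIKE. 10 + next two rolls (3+7) = 20. Cumulative: 43
Frame 3: SPARE (3+7=10). 10 + next roll (3) = 13. Cumulative: 56
Frame 4: OPEN (3+1=4). Cumulative: 60
Frame 5: STRIKE. 10 + next two rolls (10+10) = 30. Cumulative: 90
Frame 6: STRIKE. 10 + next two rolls (10+4) = 24. Cumulative: 114
Frame 7: STRIKE. 10 + next two rolls (4+4) = 18. Cumulative: 132
Frame 8: OPEN (4+4=8). Cumulative: 140
Frame 9: STRIKE. 10 + next two rolls (10+3) = 23. Cumulative: 163
Frame 10: STRIKE. Sum of all frame-10 rolls (10+3+0) = 13. Cumulative: 176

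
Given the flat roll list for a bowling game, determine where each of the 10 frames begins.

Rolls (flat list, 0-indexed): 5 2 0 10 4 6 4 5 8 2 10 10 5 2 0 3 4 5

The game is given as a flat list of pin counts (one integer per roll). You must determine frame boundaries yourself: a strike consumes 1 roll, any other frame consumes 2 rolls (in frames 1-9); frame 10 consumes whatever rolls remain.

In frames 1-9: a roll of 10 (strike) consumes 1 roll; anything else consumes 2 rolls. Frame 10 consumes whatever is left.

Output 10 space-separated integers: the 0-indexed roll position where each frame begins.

Frame 1 starts at roll index 0: rolls=5,2 (sum=7), consumes 2 rolls
Frame 2 starts at roll index 2: rolls=0,10 (sum=10), consumes 2 rolls
Frame 3 starts at roll index 4: rolls=4,6 (sum=10), consumes 2 rolls
Frame 4 starts at roll index 6: rolls=4,5 (sum=9), consumes 2 rolls
Frame 5 starts at roll index 8: rolls=8,2 (sum=10), consumes 2 rolls
Frame 6 starts at roll index 10: roll=10 (strike), consumes 1 roll
Frame 7 starts at roll index 11: roll=10 (strike), consumes 1 roll
Frame 8 starts at roll index 12: rolls=5,2 (sum=7), consumes 2 rolls
Frame 9 starts at roll index 14: rolls=0,3 (sum=3), consumes 2 rolls
Frame 10 starts at roll index 16: 2 remaining rolls

Answer: 0 2 4 6 8 10 11 12 14 16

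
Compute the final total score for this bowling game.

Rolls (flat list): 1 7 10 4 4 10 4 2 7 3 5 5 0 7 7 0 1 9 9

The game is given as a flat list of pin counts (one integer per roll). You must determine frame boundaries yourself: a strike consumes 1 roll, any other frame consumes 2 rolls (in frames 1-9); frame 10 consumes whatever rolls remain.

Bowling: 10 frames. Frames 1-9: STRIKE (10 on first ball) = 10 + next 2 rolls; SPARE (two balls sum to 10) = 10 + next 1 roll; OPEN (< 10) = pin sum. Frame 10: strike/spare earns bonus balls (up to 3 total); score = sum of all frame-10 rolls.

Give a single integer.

Answer: 114

Derivation:
Frame 1: OPEN (1+7=8). Cumulative: 8
Frame 2: STRIKE. 10 + next two rolls (4+4) = 18. Cumulative: 26
Frame 3: OPEN (4+4=8). Cumulative: 34
Frame 4: STRIKE. 10 + next two rolls (4+2) = 16. Cumulative: 50
Frame 5: OPEN (4+2=6). Cumulative: 56
Frame 6: SPARE (7+3=10). 10 + next roll (5) = 15. Cumulative: 71
Frame 7: SPARE (5+5=10). 10 + next roll (0) = 10. Cumulative: 81
Frame 8: OPEN (0+7=7). Cumulative: 88
Frame 9: OPEN (7+0=7). Cumulative: 95
Frame 10: SPARE. Sum of all frame-10 rolls (1+9+9) = 19. Cumulative: 114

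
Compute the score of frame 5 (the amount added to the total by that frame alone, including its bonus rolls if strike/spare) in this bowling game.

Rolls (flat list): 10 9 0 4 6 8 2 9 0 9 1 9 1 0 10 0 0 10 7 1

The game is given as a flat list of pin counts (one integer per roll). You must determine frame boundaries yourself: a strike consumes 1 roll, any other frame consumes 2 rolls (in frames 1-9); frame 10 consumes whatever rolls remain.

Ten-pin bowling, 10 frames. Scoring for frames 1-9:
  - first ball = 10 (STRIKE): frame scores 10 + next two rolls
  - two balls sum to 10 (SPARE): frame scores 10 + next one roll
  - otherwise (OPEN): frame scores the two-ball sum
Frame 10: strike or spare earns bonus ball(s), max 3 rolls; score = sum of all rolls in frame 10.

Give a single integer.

Frame 1: STRIKE. 10 + next two rolls (9+0) = 19. Cumulative: 19
Frame 2: OPEN (9+0=9). Cumulative: 28
Frame 3: SPARE (4+6=10). 10 + next roll (8) = 18. Cumulative: 46
Frame 4: SPARE (8+2=10). 10 + next roll (9) = 19. Cumulative: 65
Frame 5: OPEN (9+0=9). Cumulative: 74
Frame 6: SPARE (9+1=10). 10 + next roll (9) = 19. Cumulative: 93
Frame 7: SPARE (9+1=10). 10 + next roll (0) = 10. Cumulative: 103

Answer: 9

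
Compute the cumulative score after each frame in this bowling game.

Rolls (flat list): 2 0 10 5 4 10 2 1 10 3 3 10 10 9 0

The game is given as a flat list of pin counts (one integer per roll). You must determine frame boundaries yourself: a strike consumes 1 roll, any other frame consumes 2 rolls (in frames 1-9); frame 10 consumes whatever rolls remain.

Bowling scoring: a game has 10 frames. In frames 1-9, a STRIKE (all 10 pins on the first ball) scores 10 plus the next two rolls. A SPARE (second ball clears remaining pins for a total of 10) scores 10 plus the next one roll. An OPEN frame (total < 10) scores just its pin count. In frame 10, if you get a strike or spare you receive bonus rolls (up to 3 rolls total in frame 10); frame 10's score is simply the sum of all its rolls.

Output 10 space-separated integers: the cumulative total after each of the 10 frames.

Frame 1: OPEN (2+0=2). Cumulative: 2
Frame 2: STRIKE. 10 + next two rolls (5+4) = 19. Cumulative: 21
Frame 3: OPEN (5+4=9). Cumulative: 30
Frame 4: STRIKE. 10 + next two rolls (2+1) = 13. Cumulative: 43
Frame 5: OPEN (2+1=3). Cumulative: 46
Frame 6: STRIKE. 10 + next two rolls (3+3) = 16. Cumulative: 62
Frame 7: OPEN (3+3=6). Cumulative: 68
Frame 8: STRIKE. 10 + next two rolls (10+9) = 29. Cumulative: 97
Frame 9: STRIKE. 10 + next two rolls (9+0) = 19. Cumulative: 116
Frame 10: OPEN. Sum of all frame-10 rolls (9+0) = 9. Cumulative: 125

Answer: 2 21 30 43 46 62 68 97 116 125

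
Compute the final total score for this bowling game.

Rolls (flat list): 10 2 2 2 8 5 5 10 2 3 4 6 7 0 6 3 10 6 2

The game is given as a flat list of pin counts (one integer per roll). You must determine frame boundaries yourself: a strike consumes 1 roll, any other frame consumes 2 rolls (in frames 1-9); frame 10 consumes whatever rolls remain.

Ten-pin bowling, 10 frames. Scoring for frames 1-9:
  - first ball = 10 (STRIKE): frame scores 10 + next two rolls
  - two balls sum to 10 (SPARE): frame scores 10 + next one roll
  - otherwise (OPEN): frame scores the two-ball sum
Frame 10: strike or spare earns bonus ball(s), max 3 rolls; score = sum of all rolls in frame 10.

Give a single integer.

Frame 1: STRIKE. 10 + next two rolls (2+2) = 14. Cumulative: 14
Frame 2: OPEN (2+2=4). Cumulative: 18
Frame 3: SPARE (2+8=10). 10 + next roll (5) = 15. Cumulative: 33
Frame 4: SPARE (5+5=10). 10 + next roll (10) = 20. Cumulative: 53
Frame 5: STRIKE. 10 + next two rolls (2+3) = 15. Cumulative: 68
Frame 6: OPEN (2+3=5). Cumulative: 73
Frame 7: SPARE (4+6=10). 10 + next roll (7) = 17. Cumulative: 90
Frame 8: OPEN (7+0=7). Cumulative: 97
Frame 9: OPEN (6+3=9). Cumulative: 106
Frame 10: STRIKE. Sum of all frame-10 rolls (10+6+2) = 18. Cumulative: 124

Answer: 124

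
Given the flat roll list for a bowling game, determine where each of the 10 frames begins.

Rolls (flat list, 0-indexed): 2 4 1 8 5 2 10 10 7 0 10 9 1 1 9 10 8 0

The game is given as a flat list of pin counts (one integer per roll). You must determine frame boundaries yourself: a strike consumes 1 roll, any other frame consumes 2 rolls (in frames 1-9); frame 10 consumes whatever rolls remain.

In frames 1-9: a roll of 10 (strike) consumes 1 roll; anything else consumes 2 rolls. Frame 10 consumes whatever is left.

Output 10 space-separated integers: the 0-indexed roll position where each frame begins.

Answer: 0 2 4 6 7 8 10 11 13 15

Derivation:
Frame 1 starts at roll index 0: rolls=2,4 (sum=6), consumes 2 rolls
Frame 2 starts at roll index 2: rolls=1,8 (sum=9), consumes 2 rolls
Frame 3 starts at roll index 4: rolls=5,2 (sum=7), consumes 2 rolls
Frame 4 starts at roll index 6: roll=10 (strike), consumes 1 roll
Frame 5 starts at roll index 7: roll=10 (strike), consumes 1 roll
Frame 6 starts at roll index 8: rolls=7,0 (sum=7), consumes 2 rolls
Frame 7 starts at roll index 10: roll=10 (strike), consumes 1 roll
Frame 8 starts at roll index 11: rolls=9,1 (sum=10), consumes 2 rolls
Frame 9 starts at roll index 13: rolls=1,9 (sum=10), consumes 2 rolls
Frame 10 starts at roll index 15: 3 remaining rolls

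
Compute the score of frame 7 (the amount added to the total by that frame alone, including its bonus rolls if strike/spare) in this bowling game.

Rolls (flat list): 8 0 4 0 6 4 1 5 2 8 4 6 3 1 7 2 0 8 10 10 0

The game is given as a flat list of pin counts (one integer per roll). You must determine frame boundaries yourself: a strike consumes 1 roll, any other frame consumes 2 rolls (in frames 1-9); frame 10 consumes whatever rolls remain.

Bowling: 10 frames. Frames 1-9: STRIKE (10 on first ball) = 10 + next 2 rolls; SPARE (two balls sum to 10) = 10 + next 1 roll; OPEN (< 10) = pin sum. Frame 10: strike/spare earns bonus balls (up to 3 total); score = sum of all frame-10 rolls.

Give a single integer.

Frame 1: OPEN (8+0=8). Cumulative: 8
Frame 2: OPEN (4+0=4). Cumulative: 12
Frame 3: SPARE (6+4=10). 10 + next roll (1) = 11. Cumulative: 23
Frame 4: OPEN (1+5=6). Cumulative: 29
Frame 5: SPARE (2+8=10). 10 + next roll (4) = 14. Cumulative: 43
Frame 6: SPARE (4+6=10). 10 + next roll (3) = 13. Cumulative: 56
Frame 7: OPEN (3+1=4). Cumulative: 60
Frame 8: OPEN (7+2=9). Cumulative: 69
Frame 9: OPEN (0+8=8). Cumulative: 77

Answer: 4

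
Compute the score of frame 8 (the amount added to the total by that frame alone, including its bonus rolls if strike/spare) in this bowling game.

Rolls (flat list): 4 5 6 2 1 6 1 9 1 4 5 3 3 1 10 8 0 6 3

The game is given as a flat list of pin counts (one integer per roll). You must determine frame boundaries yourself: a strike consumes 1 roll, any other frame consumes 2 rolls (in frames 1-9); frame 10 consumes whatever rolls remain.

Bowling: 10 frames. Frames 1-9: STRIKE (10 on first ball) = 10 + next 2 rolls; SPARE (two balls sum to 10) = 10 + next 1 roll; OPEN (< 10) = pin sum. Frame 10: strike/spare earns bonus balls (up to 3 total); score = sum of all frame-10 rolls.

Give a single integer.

Answer: 18

Derivation:
Frame 1: OPEN (4+5=9). Cumulative: 9
Frame 2: OPEN (6+2=8). Cumulative: 17
Frame 3: OPEN (1+6=7). Cumulative: 24
Frame 4: SPARE (1+9=10). 10 + next roll (1) = 11. Cumulative: 35
Frame 5: OPEN (1+4=5). Cumulative: 40
Frame 6: OPEN (5+3=8). Cumulative: 48
Frame 7: OPEN (3+1=4). Cumulative: 52
Frame 8: STRIKE. 10 + next two rolls (8+0) = 18. Cumulative: 70
Frame 9: OPEN (8+0=8). Cumulative: 78
Frame 10: OPEN. Sum of all frame-10 rolls (6+3) = 9. Cumulative: 87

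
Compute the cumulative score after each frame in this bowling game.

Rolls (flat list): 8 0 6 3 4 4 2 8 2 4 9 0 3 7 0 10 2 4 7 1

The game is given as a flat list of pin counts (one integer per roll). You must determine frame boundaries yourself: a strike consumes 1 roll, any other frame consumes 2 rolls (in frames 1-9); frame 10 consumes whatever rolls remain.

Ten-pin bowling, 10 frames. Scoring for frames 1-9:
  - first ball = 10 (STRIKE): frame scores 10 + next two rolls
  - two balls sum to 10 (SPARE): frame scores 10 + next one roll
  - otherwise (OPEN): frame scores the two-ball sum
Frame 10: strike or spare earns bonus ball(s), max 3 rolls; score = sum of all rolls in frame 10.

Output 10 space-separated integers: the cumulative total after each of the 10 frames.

Frame 1: OPEN (8+0=8). Cumulative: 8
Frame 2: OPEN (6+3=9). Cumulative: 17
Frame 3: OPEN (4+4=8). Cumulative: 25
Frame 4: SPARE (2+8=10). 10 + next roll (2) = 12. Cumulative: 37
Frame 5: OPEN (2+4=6). Cumulative: 43
Frame 6: OPEN (9+0=9). Cumulative: 52
Frame 7: SPARE (3+7=10). 10 + next roll (0) = 10. Cumulative: 62
Frame 8: SPARE (0+10=10). 10 + next roll (2) = 12. Cumulative: 74
Frame 9: OPEN (2+4=6). Cumulative: 80
Frame 10: OPEN. Sum of all frame-10 rolls (7+1) = 8. Cumulative: 88

Answer: 8 17 25 37 43 52 62 74 80 88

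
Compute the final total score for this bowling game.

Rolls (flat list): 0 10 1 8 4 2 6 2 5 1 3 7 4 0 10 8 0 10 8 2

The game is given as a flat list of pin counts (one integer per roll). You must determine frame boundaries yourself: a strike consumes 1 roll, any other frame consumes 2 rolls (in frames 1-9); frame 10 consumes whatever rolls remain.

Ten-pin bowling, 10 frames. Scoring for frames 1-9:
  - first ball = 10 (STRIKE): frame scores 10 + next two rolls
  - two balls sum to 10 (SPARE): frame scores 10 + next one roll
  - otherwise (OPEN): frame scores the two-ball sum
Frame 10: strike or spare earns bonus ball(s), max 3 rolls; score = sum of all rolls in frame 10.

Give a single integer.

Frame 1: SPARE (0+10=10). 10 + next roll (1) = 11. Cumulative: 11
Frame 2: OPEN (1+8=9). Cumulative: 20
Frame 3: OPEN (4+2=6). Cumulative: 26
Frame 4: OPEN (6+2=8). Cumulative: 34
Frame 5: OPEN (5+1=6). Cumulative: 40
Frame 6: SPARE (3+7=10). 10 + next roll (4) = 14. Cumulative: 54
Frame 7: OPEN (4+0=4). Cumulative: 58
Frame 8: STRIKE. 10 + next two rolls (8+0) = 18. Cumulative: 76
Frame 9: OPEN (8+0=8). Cumulative: 84
Frame 10: STRIKE. Sum of all frame-10 rolls (10+8+2) = 20. Cumulative: 104

Answer: 104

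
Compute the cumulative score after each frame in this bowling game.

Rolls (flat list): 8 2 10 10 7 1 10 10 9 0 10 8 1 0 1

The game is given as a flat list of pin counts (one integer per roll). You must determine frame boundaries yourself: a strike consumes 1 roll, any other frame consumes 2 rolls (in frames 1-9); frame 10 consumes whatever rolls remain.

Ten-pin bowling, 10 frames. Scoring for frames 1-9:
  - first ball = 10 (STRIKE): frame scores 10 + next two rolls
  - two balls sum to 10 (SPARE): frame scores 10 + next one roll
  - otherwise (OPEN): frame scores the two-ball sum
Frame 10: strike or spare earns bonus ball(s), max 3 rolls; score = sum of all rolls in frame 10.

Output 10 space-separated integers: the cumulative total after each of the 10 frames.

Answer: 20 47 65 73 102 121 130 149 158 159

Derivation:
Frame 1: SPARE (8+2=10). 10 + next roll (10) = 20. Cumulative: 20
Frame 2: STRIKE. 10 + next two rolls (10+7) = 27. Cumulative: 47
Frame 3: STRIKE. 10 + next two rolls (7+1) = 18. Cumulative: 65
Frame 4: OPEN (7+1=8). Cumulative: 73
Frame 5: STRIKE. 10 + next two rolls (10+9) = 29. Cumulative: 102
Frame 6: STRIKE. 10 + next two rolls (9+0) = 19. Cumulative: 121
Frame 7: OPEN (9+0=9). Cumulative: 130
Frame 8: STRIKE. 10 + next two rolls (8+1) = 19. Cumulative: 149
Frame 9: OPEN (8+1=9). Cumulative: 158
Frame 10: OPEN. Sum of all frame-10 rolls (0+1) = 1. Cumulative: 159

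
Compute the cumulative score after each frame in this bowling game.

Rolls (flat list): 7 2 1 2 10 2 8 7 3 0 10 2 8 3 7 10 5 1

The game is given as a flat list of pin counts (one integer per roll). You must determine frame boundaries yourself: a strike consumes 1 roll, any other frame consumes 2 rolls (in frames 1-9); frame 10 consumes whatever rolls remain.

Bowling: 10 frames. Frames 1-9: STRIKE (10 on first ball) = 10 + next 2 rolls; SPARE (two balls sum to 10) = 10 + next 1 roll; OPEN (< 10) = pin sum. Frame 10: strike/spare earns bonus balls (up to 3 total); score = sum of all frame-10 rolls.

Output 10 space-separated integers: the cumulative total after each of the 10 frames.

Answer: 9 12 32 49 59 71 84 104 120 126

Derivation:
Frame 1: OPEN (7+2=9). Cumulative: 9
Frame 2: OPEN (1+2=3). Cumulative: 12
Frame 3: STRIKE. 10 + next two rolls (2+8) = 20. Cumulative: 32
Frame 4: SPARE (2+8=10). 10 + next roll (7) = 17. Cumulative: 49
Frame 5: SPARE (7+3=10). 10 + next roll (0) = 10. Cumulative: 59
Frame 6: SPARE (0+10=10). 10 + next roll (2) = 12. Cumulative: 71
Frame 7: SPARE (2+8=10). 10 + next roll (3) = 13. Cumulative: 84
Frame 8: SPARE (3+7=10). 10 + next roll (10) = 20. Cumulative: 104
Frame 9: STRIKE. 10 + next two rolls (5+1) = 16. Cumulative: 120
Frame 10: OPEN. Sum of all frame-10 rolls (5+1) = 6. Cumulative: 126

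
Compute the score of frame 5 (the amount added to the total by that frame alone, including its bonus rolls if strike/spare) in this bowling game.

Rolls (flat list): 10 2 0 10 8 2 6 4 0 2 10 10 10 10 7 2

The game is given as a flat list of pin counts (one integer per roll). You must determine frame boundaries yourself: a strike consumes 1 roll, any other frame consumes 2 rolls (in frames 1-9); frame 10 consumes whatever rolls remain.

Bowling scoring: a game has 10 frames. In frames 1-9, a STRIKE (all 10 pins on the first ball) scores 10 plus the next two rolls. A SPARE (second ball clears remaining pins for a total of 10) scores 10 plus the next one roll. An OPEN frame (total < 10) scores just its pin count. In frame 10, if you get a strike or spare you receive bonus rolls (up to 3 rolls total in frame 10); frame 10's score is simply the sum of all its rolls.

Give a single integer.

Frame 1: STRIKE. 10 + next two rolls (2+0) = 12. Cumulative: 12
Frame 2: OPEN (2+0=2). Cumulative: 14
Frame 3: STRIKE. 10 + next two rolls (8+2) = 20. Cumulative: 34
Frame 4: SPARE (8+2=10). 10 + next roll (6) = 16. Cumulative: 50
Frame 5: SPARE (6+4=10). 10 + next roll (0) = 10. Cumulative: 60
Frame 6: OPEN (0+2=2). Cumulative: 62
Frame 7: STRIKE. 10 + next two rolls (10+10) = 30. Cumulative: 92

Answer: 10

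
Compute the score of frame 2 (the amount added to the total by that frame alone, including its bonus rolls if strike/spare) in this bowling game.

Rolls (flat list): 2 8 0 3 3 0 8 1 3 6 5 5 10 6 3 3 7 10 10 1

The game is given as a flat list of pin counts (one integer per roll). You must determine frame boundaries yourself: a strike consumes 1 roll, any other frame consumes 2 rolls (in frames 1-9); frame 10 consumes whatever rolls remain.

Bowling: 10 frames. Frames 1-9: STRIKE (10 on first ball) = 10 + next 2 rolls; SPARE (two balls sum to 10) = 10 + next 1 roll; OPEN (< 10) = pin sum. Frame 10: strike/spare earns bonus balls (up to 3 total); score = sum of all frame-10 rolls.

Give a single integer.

Answer: 3

Derivation:
Frame 1: SPARE (2+8=10). 10 + next roll (0) = 10. Cumulative: 10
Frame 2: OPEN (0+3=3). Cumulative: 13
Frame 3: OPEN (3+0=3). Cumulative: 16
Frame 4: OPEN (8+1=9). Cumulative: 25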